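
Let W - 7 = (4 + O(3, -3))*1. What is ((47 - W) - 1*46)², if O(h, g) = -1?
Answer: 81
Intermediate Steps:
W = 10 (W = 7 + (4 - 1)*1 = 7 + 3*1 = 7 + 3 = 10)
((47 - W) - 1*46)² = ((47 - 1*10) - 1*46)² = ((47 - 10) - 46)² = (37 - 46)² = (-9)² = 81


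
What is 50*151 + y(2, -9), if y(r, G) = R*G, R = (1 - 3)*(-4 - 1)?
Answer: 7460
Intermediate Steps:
R = 10 (R = -2*(-5) = 10)
y(r, G) = 10*G
50*151 + y(2, -9) = 50*151 + 10*(-9) = 7550 - 90 = 7460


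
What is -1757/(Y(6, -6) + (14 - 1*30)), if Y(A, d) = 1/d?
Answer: 10542/97 ≈ 108.68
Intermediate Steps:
-1757/(Y(6, -6) + (14 - 1*30)) = -1757/(1/(-6) + (14 - 1*30)) = -1757/(-⅙ + (14 - 30)) = -1757/(-⅙ - 16) = -1757/(-97/6) = -6/97*(-1757) = 10542/97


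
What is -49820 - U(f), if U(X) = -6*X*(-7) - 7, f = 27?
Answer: -50947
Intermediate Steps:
U(X) = -7 + 42*X (U(X) = 42*X - 7 = -7 + 42*X)
-49820 - U(f) = -49820 - (-7 + 42*27) = -49820 - (-7 + 1134) = -49820 - 1*1127 = -49820 - 1127 = -50947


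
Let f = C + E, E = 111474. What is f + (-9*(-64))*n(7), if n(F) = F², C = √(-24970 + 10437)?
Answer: 139698 + I*√14533 ≈ 1.397e+5 + 120.55*I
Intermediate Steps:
C = I*√14533 (C = √(-14533) = I*√14533 ≈ 120.55*I)
f = 111474 + I*√14533 (f = I*√14533 + 111474 = 111474 + I*√14533 ≈ 1.1147e+5 + 120.55*I)
f + (-9*(-64))*n(7) = (111474 + I*√14533) - 9*(-64)*7² = (111474 + I*√14533) + 576*49 = (111474 + I*√14533) + 28224 = 139698 + I*√14533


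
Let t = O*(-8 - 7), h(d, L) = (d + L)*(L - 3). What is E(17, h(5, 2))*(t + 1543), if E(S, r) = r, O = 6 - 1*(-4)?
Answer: -9751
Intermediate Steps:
O = 10 (O = 6 + 4 = 10)
h(d, L) = (-3 + L)*(L + d) (h(d, L) = (L + d)*(-3 + L) = (-3 + L)*(L + d))
t = -150 (t = 10*(-8 - 7) = 10*(-15) = -150)
E(17, h(5, 2))*(t + 1543) = (2**2 - 3*2 - 3*5 + 2*5)*(-150 + 1543) = (4 - 6 - 15 + 10)*1393 = -7*1393 = -9751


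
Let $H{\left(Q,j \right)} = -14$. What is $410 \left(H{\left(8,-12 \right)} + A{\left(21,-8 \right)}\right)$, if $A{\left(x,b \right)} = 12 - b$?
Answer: $2460$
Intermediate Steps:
$410 \left(H{\left(8,-12 \right)} + A{\left(21,-8 \right)}\right) = 410 \left(-14 + \left(12 - -8\right)\right) = 410 \left(-14 + \left(12 + 8\right)\right) = 410 \left(-14 + 20\right) = 410 \cdot 6 = 2460$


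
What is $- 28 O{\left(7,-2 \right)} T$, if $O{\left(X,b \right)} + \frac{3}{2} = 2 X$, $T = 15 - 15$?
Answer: $0$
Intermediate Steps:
$T = 0$
$O{\left(X,b \right)} = - \frac{3}{2} + 2 X$
$- 28 O{\left(7,-2 \right)} T = - 28 \left(- \frac{3}{2} + 2 \cdot 7\right) 0 = - 28 \left(- \frac{3}{2} + 14\right) 0 = \left(-28\right) \frac{25}{2} \cdot 0 = \left(-350\right) 0 = 0$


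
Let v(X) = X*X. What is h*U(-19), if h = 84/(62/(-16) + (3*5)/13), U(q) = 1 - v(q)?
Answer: 3144960/283 ≈ 11113.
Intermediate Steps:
v(X) = X**2
U(q) = 1 - q**2
h = -8736/283 (h = 84/(62*(-1/16) + 15*(1/13)) = 84/(-31/8 + 15/13) = 84/(-283/104) = 84*(-104/283) = -8736/283 ≈ -30.869)
h*U(-19) = -8736*(1 - 1*(-19)**2)/283 = -8736*(1 - 1*361)/283 = -8736*(1 - 361)/283 = -8736/283*(-360) = 3144960/283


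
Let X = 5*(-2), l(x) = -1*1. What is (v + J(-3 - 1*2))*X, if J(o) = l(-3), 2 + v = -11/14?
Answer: 265/7 ≈ 37.857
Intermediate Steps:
v = -39/14 (v = -2 - 11/14 = -39/14 ≈ -2.7857)
l(x) = -1
J(o) = -1
X = -10
(v + J(-3 - 1*2))*X = (-39/14 - 1)*(-10) = -53/14*(-10) = 265/7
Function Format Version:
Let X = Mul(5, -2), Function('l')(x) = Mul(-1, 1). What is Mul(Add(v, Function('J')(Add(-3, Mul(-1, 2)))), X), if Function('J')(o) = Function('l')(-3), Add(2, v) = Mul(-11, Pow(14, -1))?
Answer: Rational(265, 7) ≈ 37.857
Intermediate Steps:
v = Rational(-39, 14) (v = Add(-2, Mul(-11, Pow(14, -1))) = Add(-2, Mul(-11, Rational(1, 14))) = Add(-2, Rational(-11, 14)) = Rational(-39, 14) ≈ -2.7857)
Function('l')(x) = -1
Function('J')(o) = -1
X = -10
Mul(Add(v, Function('J')(Add(-3, Mul(-1, 2)))), X) = Mul(Add(Rational(-39, 14), -1), -10) = Mul(Rational(-53, 14), -10) = Rational(265, 7)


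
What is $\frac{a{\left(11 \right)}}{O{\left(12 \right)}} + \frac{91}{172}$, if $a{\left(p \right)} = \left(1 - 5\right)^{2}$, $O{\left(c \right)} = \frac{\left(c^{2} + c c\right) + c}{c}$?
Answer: $\frac{5027}{4300} \approx 1.1691$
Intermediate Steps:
$O{\left(c \right)} = \frac{c + 2 c^{2}}{c}$ ($O{\left(c \right)} = \frac{\left(c^{2} + c^{2}\right) + c}{c} = \frac{2 c^{2} + c}{c} = \frac{c + 2 c^{2}}{c}$)
$a{\left(p \right)} = 16$ ($a{\left(p \right)} = \left(-4\right)^{2} = 16$)
$\frac{a{\left(11 \right)}}{O{\left(12 \right)}} + \frac{91}{172} = \frac{16}{1 + 2 \cdot 12} + \frac{91}{172} = \frac{16}{1 + 24} + 91 \cdot \frac{1}{172} = \frac{16}{25} + \frac{91}{172} = \frac{5027}{4300}$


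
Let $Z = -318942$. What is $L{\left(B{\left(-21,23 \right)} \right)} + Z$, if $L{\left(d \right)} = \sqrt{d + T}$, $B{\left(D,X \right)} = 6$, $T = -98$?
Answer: $-318942 + 2 i \sqrt{23} \approx -3.1894 \cdot 10^{5} + 9.5917 i$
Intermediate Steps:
$L{\left(d \right)} = \sqrt{-98 + d}$ ($L{\left(d \right)} = \sqrt{d - 98} = \sqrt{-98 + d}$)
$L{\left(B{\left(-21,23 \right)} \right)} + Z = \sqrt{-98 + 6} - 318942 = \sqrt{-92} - 318942 = 2 i \sqrt{23} - 318942 = -318942 + 2 i \sqrt{23}$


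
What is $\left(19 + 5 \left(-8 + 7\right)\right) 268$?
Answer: $3752$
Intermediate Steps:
$\left(19 + 5 \left(-8 + 7\right)\right) 268 = \left(19 + 5 \left(-1\right)\right) 268 = \left(19 - 5\right) 268 = 14 \cdot 268 = 3752$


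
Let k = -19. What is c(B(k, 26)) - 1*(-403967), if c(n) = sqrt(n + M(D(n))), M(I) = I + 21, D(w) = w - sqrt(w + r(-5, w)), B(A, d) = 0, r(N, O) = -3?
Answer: 403967 + sqrt(21 - I*sqrt(3)) ≈ 4.0397e+5 - 0.18882*I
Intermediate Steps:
D(w) = w - sqrt(-3 + w) (D(w) = w - sqrt(w - 3) = w - sqrt(-3 + w))
M(I) = 21 + I
c(n) = sqrt(21 - sqrt(-3 + n) + 2*n) (c(n) = sqrt(n + (21 + (n - sqrt(-3 + n)))) = sqrt(n + (21 + n - sqrt(-3 + n))) = sqrt(21 - sqrt(-3 + n) + 2*n))
c(B(k, 26)) - 1*(-403967) = sqrt(21 - sqrt(-3 + 0) + 2*0) - 1*(-403967) = sqrt(21 - sqrt(-3) + 0) + 403967 = sqrt(21 - I*sqrt(3) + 0) + 403967 = sqrt(21 - I*sqrt(3)) + 403967 = 403967 + sqrt(21 - I*sqrt(3))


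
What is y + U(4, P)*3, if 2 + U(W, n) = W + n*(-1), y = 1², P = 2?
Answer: 1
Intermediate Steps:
y = 1
U(W, n) = -2 + W - n (U(W, n) = -2 + (W + n*(-1)) = -2 + (W - n) = -2 + W - n)
y + U(4, P)*3 = 1 + (-2 + 4 - 1*2)*3 = 1 + (-2 + 4 - 2)*3 = 1 + 0*3 = 1 + 0 = 1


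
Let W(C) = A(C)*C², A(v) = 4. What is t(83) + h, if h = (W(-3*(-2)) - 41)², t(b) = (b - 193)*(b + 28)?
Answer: -1601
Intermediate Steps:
t(b) = (-193 + b)*(28 + b)
W(C) = 4*C²
h = 10609 (h = (4*(-3*(-2))² - 41)² = (4*6² - 41)² = (4*36 - 41)² = (144 - 41)² = 103² = 10609)
t(83) + h = (-5404 + 83² - 165*83) + 10609 = (-5404 + 6889 - 13695) + 10609 = -12210 + 10609 = -1601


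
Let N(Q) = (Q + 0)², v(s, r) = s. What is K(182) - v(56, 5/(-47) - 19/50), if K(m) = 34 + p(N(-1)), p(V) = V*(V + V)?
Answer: -20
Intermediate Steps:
N(Q) = Q²
p(V) = 2*V² (p(V) = V*(2*V) = 2*V²)
K(m) = 36 (K(m) = 34 + 2*((-1)²)² = 34 + 2*1² = 34 + 2*1 = 34 + 2 = 36)
K(182) - v(56, 5/(-47) - 19/50) = 36 - 1*56 = 36 - 56 = -20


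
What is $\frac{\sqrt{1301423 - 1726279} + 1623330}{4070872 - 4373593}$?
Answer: $- \frac{541110}{100907} - \frac{2 i \sqrt{106214}}{302721} \approx -5.3625 - 0.0021532 i$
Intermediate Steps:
$\frac{\sqrt{1301423 - 1726279} + 1623330}{4070872 - 4373593} = \frac{\sqrt{-424856} + 1623330}{-302721} = \left(2 i \sqrt{106214} + 1623330\right) \left(- \frac{1}{302721}\right) = \left(1623330 + 2 i \sqrt{106214}\right) \left(- \frac{1}{302721}\right) = - \frac{541110}{100907} - \frac{2 i \sqrt{106214}}{302721}$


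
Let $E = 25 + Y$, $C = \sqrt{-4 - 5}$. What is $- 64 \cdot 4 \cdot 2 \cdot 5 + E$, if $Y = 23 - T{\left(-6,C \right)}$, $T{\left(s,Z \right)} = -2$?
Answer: $-2510$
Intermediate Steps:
$C = 3 i$ ($C = \sqrt{-9} = 3 i \approx 3.0 i$)
$Y = 25$ ($Y = 23 - -2 = 23 + 2 = 25$)
$E = 50$ ($E = 25 + 25 = 50$)
$- 64 \cdot 4 \cdot 2 \cdot 5 + E = - 64 \cdot 4 \cdot 2 \cdot 5 + 50 = - 64 \cdot 8 \cdot 5 + 50 = \left(-64\right) 40 + 50 = -2560 + 50 = -2510$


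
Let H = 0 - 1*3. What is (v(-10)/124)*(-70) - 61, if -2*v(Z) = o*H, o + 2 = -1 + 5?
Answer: -3887/62 ≈ -62.694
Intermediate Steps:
H = -3 (H = 0 - 3 = -3)
o = 2 (o = -2 + (-1 + 5) = -2 + 4 = 2)
v(Z) = 3 (v(Z) = -(-3) = -1/2*(-6) = 3)
(v(-10)/124)*(-70) - 61 = (3/124)*(-70) - 61 = -105/62 - 61 = -3887/62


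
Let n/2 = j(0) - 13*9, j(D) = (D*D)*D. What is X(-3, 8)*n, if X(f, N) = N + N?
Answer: -3744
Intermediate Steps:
j(D) = D³ (j(D) = D²*D = D³)
X(f, N) = 2*N
n = -234 (n = 2*(0³ - 13*9) = 2*(0 - 117) = 2*(-117) = -234)
X(-3, 8)*n = (2*8)*(-234) = 16*(-234) = -3744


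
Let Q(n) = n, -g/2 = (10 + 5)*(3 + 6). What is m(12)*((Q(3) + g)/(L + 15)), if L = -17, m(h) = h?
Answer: 1602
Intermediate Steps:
g = -270 (g = -2*(10 + 5)*(3 + 6) = -30*9 = -2*135 = -270)
m(12)*((Q(3) + g)/(L + 15)) = 12*((3 - 270)/(-17 + 15)) = 12*(-267/(-2)) = 12*(-267*(-½)) = 12*(267/2) = 1602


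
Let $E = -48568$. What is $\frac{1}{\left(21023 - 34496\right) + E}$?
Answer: $- \frac{1}{62041} \approx -1.6118 \cdot 10^{-5}$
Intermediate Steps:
$\frac{1}{\left(21023 - 34496\right) + E} = \frac{1}{\left(21023 - 34496\right) - 48568} = \frac{1}{-13473 - 48568} = \frac{1}{-62041} = - \frac{1}{62041}$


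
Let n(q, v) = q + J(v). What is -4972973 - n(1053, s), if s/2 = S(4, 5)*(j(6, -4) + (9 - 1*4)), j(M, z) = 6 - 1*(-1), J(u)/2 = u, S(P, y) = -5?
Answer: -4973786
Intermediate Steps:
J(u) = 2*u
j(M, z) = 7 (j(M, z) = 6 + 1 = 7)
s = -120 (s = 2*(-5*(7 + (9 - 1*4))) = 2*(-5*(7 + (9 - 4))) = 2*(-5*(7 + 5)) = 2*(-5*12) = 2*(-60) = -120)
n(q, v) = q + 2*v
-4972973 - n(1053, s) = -4972973 - (1053 + 2*(-120)) = -4972973 - (1053 - 240) = -4972973 - 1*813 = -4972973 - 813 = -4973786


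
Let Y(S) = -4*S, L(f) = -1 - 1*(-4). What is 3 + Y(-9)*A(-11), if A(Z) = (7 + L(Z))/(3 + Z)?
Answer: -42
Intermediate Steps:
L(f) = 3 (L(f) = -1 + 4 = 3)
A(Z) = 10/(3 + Z) (A(Z) = (7 + 3)/(3 + Z) = 10/(3 + Z))
3 + Y(-9)*A(-11) = 3 + (-4*(-9))*(10/(3 - 11)) = 3 + 36*(10/(-8)) = 3 + 36*(10*(-⅛)) = 3 + 36*(-5/4) = 3 - 45 = -42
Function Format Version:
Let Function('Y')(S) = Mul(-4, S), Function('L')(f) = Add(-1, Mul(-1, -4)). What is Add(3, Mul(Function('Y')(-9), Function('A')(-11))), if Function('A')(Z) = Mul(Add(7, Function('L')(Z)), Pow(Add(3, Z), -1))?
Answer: -42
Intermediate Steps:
Function('L')(f) = 3 (Function('L')(f) = Add(-1, 4) = 3)
Function('A')(Z) = Mul(10, Pow(Add(3, Z), -1)) (Function('A')(Z) = Mul(Add(7, 3), Pow(Add(3, Z), -1)) = Mul(10, Pow(Add(3, Z), -1)))
Add(3, Mul(Function('Y')(-9), Function('A')(-11))) = Add(3, Mul(Mul(-4, -9), Mul(10, Pow(Add(3, -11), -1)))) = Add(3, Mul(36, Mul(10, Pow(-8, -1)))) = Add(3, Mul(36, Mul(10, Rational(-1, 8)))) = Add(3, Mul(36, Rational(-5, 4))) = Add(3, -45) = -42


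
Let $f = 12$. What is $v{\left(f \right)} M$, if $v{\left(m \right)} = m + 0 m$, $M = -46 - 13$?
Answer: $-708$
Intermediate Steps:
$M = -59$
$v{\left(m \right)} = m$ ($v{\left(m \right)} = m + 0 = m$)
$v{\left(f \right)} M = 12 \left(-59\right) = -708$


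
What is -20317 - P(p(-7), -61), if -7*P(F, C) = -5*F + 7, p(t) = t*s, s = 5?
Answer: -20291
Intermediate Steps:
p(t) = 5*t (p(t) = t*5 = 5*t)
P(F, C) = -1 + 5*F/7 (P(F, C) = -(-5*F + 7)/7 = -(7 - 5*F)/7 = -1 + 5*F/7)
-20317 - P(p(-7), -61) = -20317 - (-1 + 5*(5*(-7))/7) = -20317 - (-1 + (5/7)*(-35)) = -20317 - (-1 - 25) = -20317 - 1*(-26) = -20317 + 26 = -20291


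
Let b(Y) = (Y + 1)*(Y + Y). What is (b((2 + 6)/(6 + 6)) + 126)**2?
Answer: 1331716/81 ≈ 16441.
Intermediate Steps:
b(Y) = 2*Y*(1 + Y) (b(Y) = (1 + Y)*(2*Y) = 2*Y*(1 + Y))
(b((2 + 6)/(6 + 6)) + 126)**2 = (2*((2 + 6)/(6 + 6))*(1 + (2 + 6)/(6 + 6)) + 126)**2 = (2*(8/12)*(1 + 8/12) + 126)**2 = (2*(8*(1/12))*(1 + 8*(1/12)) + 126)**2 = (2*(2/3)*(1 + 2/3) + 126)**2 = (2*(2/3)*(5/3) + 126)**2 = (20/9 + 126)**2 = (1154/9)**2 = 1331716/81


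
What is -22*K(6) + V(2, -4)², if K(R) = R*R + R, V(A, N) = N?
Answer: -908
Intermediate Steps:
K(R) = R + R² (K(R) = R² + R = R + R²)
-22*K(6) + V(2, -4)² = -132*(1 + 6) + (-4)² = -132*7 + 16 = -22*42 + 16 = -924 + 16 = -908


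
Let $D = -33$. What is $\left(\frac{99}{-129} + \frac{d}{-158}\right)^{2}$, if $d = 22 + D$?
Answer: $\frac{22477081}{46158436} \approx 0.48696$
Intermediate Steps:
$d = -11$ ($d = 22 - 33 = -11$)
$\left(\frac{99}{-129} + \frac{d}{-158}\right)^{2} = \left(\frac{99}{-129} - \frac{11}{-158}\right)^{2} = \left(99 \left(- \frac{1}{129}\right) - - \frac{11}{158}\right)^{2} = \left(- \frac{33}{43} + \frac{11}{158}\right)^{2} = \left(- \frac{4741}{6794}\right)^{2} = \frac{22477081}{46158436}$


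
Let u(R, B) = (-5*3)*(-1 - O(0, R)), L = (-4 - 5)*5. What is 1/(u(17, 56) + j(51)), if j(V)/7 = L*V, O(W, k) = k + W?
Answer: -1/15795 ≈ -6.3311e-5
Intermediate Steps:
O(W, k) = W + k
L = -45 (L = -9*5 = -45)
u(R, B) = 15 + 15*R (u(R, B) = (-5*3)*(-1 - (0 + R)) = -15*(-1 - R) = 15 + 15*R)
j(V) = -315*V (j(V) = 7*(-45*V) = -315*V)
1/(u(17, 56) + j(51)) = 1/((15 + 15*17) - 315*51) = 1/((15 + 255) - 16065) = 1/(270 - 16065) = 1/(-15795) = -1/15795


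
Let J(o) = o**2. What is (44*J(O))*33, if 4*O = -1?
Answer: 363/4 ≈ 90.750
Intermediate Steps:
O = -1/4 (O = (1/4)*(-1) = -1/4 ≈ -0.25000)
(44*J(O))*33 = (44*(-1/4)**2)*33 = (44*(1/16))*33 = (11/4)*33 = 363/4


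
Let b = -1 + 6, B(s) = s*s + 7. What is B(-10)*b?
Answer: 535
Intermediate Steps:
B(s) = 7 + s**2 (B(s) = s**2 + 7 = 7 + s**2)
b = 5
B(-10)*b = (7 + (-10)**2)*5 = (7 + 100)*5 = 107*5 = 535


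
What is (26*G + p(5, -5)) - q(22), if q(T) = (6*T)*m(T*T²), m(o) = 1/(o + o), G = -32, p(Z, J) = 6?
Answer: -399787/484 ≈ -826.01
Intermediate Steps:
m(o) = 1/(2*o)
q(T) = 3/T² (q(T) = (6*T)*(1/(2*((T*T²)))) = (6*T)*(1/(2*(T³))) = (6*T)*(1/(2*T³)) = 3/T²)
(26*G + p(5, -5)) - q(22) = (26*(-32) + 6) - 3/22² = (-832 + 6) - 3/484 = -826 - 1*3/484 = -826 - 3/484 = -399787/484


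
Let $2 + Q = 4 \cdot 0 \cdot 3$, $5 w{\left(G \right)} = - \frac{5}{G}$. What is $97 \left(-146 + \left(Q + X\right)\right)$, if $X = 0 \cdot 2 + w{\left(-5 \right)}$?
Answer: $- \frac{71683}{5} \approx -14337.0$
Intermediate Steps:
$w{\left(G \right)} = - \frac{1}{G}$ ($w{\left(G \right)} = \frac{\left(-5\right) \frac{1}{G}}{5} = - \frac{1}{G}$)
$Q = -2$ ($Q = -2 + 4 \cdot 0 \cdot 3 = -2 + 0 \cdot 3 = -2 + 0 = -2$)
$X = \frac{1}{5}$ ($X = 0 \cdot 2 - \frac{1}{-5} = 0 - - \frac{1}{5} = 0 + \frac{1}{5} = \frac{1}{5} \approx 0.2$)
$97 \left(-146 + \left(Q + X\right)\right) = 97 \left(-146 + \left(-2 + \frac{1}{5}\right)\right) = 97 \left(-146 - \frac{9}{5}\right) = 97 \left(- \frac{739}{5}\right) = - \frac{71683}{5}$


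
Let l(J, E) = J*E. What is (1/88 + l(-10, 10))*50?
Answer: -219975/44 ≈ -4999.4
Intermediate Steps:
l(J, E) = E*J
(1/88 + l(-10, 10))*50 = (1/88 + 10*(-10))*50 = (1/88 - 100)*50 = -8799/88*50 = -219975/44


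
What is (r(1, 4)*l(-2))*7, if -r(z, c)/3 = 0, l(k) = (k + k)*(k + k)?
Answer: 0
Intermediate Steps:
l(k) = 4*k² (l(k) = (2*k)*(2*k) = 4*k²)
r(z, c) = 0 (r(z, c) = -3*0 = 0)
(r(1, 4)*l(-2))*7 = (0*(4*(-2)²))*7 = (0*(4*4))*7 = (0*16)*7 = 0*7 = 0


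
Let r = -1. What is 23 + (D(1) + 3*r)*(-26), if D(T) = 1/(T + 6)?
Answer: 681/7 ≈ 97.286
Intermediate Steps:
D(T) = 1/(6 + T)
23 + (D(1) + 3*r)*(-26) = 23 + (1/(6 + 1) + 3*(-1))*(-26) = 23 + (1/7 - 3)*(-26) = 23 + (⅐ - 3)*(-26) = 23 - 20/7*(-26) = 23 + 520/7 = 681/7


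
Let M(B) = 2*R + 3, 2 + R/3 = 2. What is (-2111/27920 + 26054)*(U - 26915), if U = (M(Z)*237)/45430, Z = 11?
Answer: -889457969785538491/1268405600 ≈ -7.0124e+8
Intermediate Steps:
R = 0 (R = -6 + 3*2 = -6 + 6 = 0)
M(B) = 3 (M(B) = 2*0 + 3 = 0 + 3 = 3)
U = 711/45430 (U = (3*237)/45430 = 711*(1/45430) = 711/45430 ≈ 0.015650)
(-2111/27920 + 26054)*(U - 26915) = (-2111/27920 + 26054)*(711/45430 - 26915) = (-2111*1/27920 + 26054)*(-1222747739/45430) = (-2111/27920 + 26054)*(-1222747739/45430) = (727425569/27920)*(-1222747739/45430) = -889457969785538491/1268405600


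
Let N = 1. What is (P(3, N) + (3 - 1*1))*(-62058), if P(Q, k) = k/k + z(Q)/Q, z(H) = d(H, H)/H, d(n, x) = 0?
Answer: -186174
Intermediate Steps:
z(H) = 0 (z(H) = 0/H = 0)
P(Q, k) = 1 (P(Q, k) = k/k + 0/Q = 1 + 0 = 1)
(P(3, N) + (3 - 1*1))*(-62058) = (1 + (3 - 1*1))*(-62058) = (1 + (3 - 1))*(-62058) = (1 + 2)*(-62058) = 3*(-62058) = -186174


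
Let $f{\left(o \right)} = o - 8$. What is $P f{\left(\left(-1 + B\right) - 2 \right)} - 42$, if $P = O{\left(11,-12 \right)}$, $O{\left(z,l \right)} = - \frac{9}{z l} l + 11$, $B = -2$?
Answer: $- \frac{1918}{11} \approx -174.36$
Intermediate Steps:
$O{\left(z,l \right)} = 11 - \frac{9}{z}$ ($O{\left(z,l \right)} = - \frac{9}{l z} l + 11 = - \frac{9}{z} + 11 = 11 - \frac{9}{z}$)
$f{\left(o \right)} = -8 + o$
$P = \frac{112}{11}$ ($P = 11 - \frac{9}{11} = \frac{112}{11} \approx 10.182$)
$P f{\left(\left(-1 + B\right) - 2 \right)} - 42 = \frac{112 \left(-8 - 5\right)}{11} - 42 = \frac{112}{11} \left(-13\right) - 42 = - \frac{1456}{11} - 42 = - \frac{1918}{11}$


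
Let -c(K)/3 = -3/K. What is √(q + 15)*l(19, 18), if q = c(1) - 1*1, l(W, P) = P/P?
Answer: √23 ≈ 4.7958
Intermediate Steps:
l(W, P) = 1
c(K) = 9/K (c(K) = -(-9)/K = 9/K)
q = 8 (q = 9/1 - 1*1 = 9*1 - 1 = 9 - 1 = 8)
√(q + 15)*l(19, 18) = √(8 + 15)*1 = √23*1 = √23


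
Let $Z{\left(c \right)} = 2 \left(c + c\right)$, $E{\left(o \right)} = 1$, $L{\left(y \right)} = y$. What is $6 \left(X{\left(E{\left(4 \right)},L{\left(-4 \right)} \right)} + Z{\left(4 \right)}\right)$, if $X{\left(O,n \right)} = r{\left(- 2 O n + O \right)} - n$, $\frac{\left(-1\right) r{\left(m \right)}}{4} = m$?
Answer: $-96$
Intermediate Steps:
$r{\left(m \right)} = - 4 m$
$Z{\left(c \right)} = 4 c$ ($Z{\left(c \right)} = 2 \cdot 2 c = 4 c$)
$X{\left(O,n \right)} = - n - 4 O + 8 O n$ ($X{\left(O,n \right)} = - 4 \left(- 2 O n + O\right) - n = - 4 \left(O - 2 O n\right) - n = \left(- 4 O + 8 O n\right) - n = - n - 4 O + 8 O n$)
$6 \left(X{\left(E{\left(4 \right)},L{\left(-4 \right)} \right)} + Z{\left(4 \right)}\right) = 6 \left(\left(\left(-1\right) \left(-4\right) + 4 \cdot 1 \left(-1 + 2 \left(-4\right)\right)\right) + 4 \cdot 4\right) = 6 \left(\left(4 + 4 \cdot 1 \left(-1 - 8\right)\right) + 16\right) = 6 \left(\left(4 + 4 \cdot 1 \left(-9\right)\right) + 16\right) = 6 \left(\left(4 - 36\right) + 16\right) = 6 \left(-32 + 16\right) = 6 \left(-16\right) = -96$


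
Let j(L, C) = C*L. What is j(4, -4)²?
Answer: 256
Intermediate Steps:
j(4, -4)² = (-4*4)² = (-16)² = 256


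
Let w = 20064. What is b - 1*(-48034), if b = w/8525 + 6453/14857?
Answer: 553103982193/11514175 ≈ 48037.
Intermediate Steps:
b = 32100243/11514175 (b = 20064/8525 + 6453/14857 = 20064*(1/8525) + 6453*(1/14857) = 1824/775 + 6453/14857 = 32100243/11514175 ≈ 2.7879)
b - 1*(-48034) = 32100243/11514175 - 1*(-48034) = 32100243/11514175 + 48034 = 553103982193/11514175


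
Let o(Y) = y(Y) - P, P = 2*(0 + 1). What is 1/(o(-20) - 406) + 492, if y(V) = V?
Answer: 210575/428 ≈ 492.00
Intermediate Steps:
P = 2 (P = 2*1 = 2)
o(Y) = -2 + Y (o(Y) = Y - 1*2 = Y - 2 = -2 + Y)
1/(o(-20) - 406) + 492 = 1/((-2 - 20) - 406) + 492 = 1/(-22 - 406) + 492 = 1/(-428) + 492 = -1/428 + 492 = 210575/428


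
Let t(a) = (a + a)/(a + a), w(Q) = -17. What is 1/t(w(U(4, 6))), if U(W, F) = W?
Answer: 1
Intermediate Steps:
t(a) = 1 (t(a) = (2*a)/((2*a)) = (2*a)*(1/(2*a)) = 1)
1/t(w(U(4, 6))) = 1/1 = 1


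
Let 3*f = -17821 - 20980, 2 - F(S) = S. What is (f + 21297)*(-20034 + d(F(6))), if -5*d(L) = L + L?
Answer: -502612916/3 ≈ -1.6754e+8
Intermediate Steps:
F(S) = 2 - S
d(L) = -2*L/5 (d(L) = -(L + L)/5 = -2*L/5)
f = -38801/3 (f = (-17821 - 20980)/3 = (⅓)*(-38801) = -38801/3 ≈ -12934.)
(f + 21297)*(-20034 + d(F(6))) = (-38801/3 + 21297)*(-20034 - 2*(2 - 1*6)/5) = 25090*(-20034 - 2*(2 - 6)/5)/3 = 25090*(-20034 - ⅖*(-4))/3 = 25090*(-20034 + 8/5)/3 = (25090/3)*(-100162/5) = -502612916/3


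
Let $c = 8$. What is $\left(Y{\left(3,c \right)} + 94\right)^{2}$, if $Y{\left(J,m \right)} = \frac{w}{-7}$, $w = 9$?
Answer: $\frac{421201}{49} \approx 8595.9$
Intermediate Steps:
$Y{\left(J,m \right)} = - \frac{9}{7}$ ($Y{\left(J,m \right)} = \frac{9}{-7} = 9 \left(- \frac{1}{7}\right) = - \frac{9}{7}$)
$\left(Y{\left(3,c \right)} + 94\right)^{2} = \left(- \frac{9}{7} + 94\right)^{2} = \left(\frac{649}{7}\right)^{2} = \frac{421201}{49}$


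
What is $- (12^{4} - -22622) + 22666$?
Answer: $-20692$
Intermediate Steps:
$- (12^{4} - -22622) + 22666 = - (20736 + 22622) + 22666 = \left(-1\right) 43358 + 22666 = -43358 + 22666 = -20692$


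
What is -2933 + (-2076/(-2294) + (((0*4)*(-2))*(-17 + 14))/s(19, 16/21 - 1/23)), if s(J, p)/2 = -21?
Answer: -3363113/1147 ≈ -2932.1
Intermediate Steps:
s(J, p) = -42 (s(J, p) = 2*(-21) = -42)
-2933 + (-2076/(-2294) + (((0*4)*(-2))*(-17 + 14))/s(19, 16/21 - 1/23)) = -2933 + (-2076/(-2294) + (((0*4)*(-2))*(-17 + 14))/(-42)) = -2933 + (-2076*(-1/2294) + ((0*(-2))*(-3))*(-1/42)) = -2933 + (1038/1147 + (0*(-3))*(-1/42)) = -2933 + (1038/1147 + 0*(-1/42)) = -2933 + (1038/1147 + 0) = -2933 + 1038/1147 = -3363113/1147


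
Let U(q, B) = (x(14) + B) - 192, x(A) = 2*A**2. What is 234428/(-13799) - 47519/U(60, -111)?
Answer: -676578773/1228111 ≈ -550.91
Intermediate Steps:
U(q, B) = 200 + B (U(q, B) = (2*14**2 + B) - 192 = (2*196 + B) - 192 = (392 + B) - 192 = 200 + B)
234428/(-13799) - 47519/U(60, -111) = 234428/(-13799) - 47519/(200 - 111) = 234428*(-1/13799) - 47519/89 = -234428/13799 - 47519*1/89 = -234428/13799 - 47519/89 = -676578773/1228111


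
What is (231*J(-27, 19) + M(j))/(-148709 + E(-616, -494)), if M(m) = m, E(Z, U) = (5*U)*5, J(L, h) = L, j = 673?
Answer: 5564/161059 ≈ 0.034546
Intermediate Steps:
E(Z, U) = 25*U
(231*J(-27, 19) + M(j))/(-148709 + E(-616, -494)) = (231*(-27) + 673)/(-148709 + 25*(-494)) = (-6237 + 673)/(-148709 - 12350) = -5564/(-161059) = -5564*(-1/161059) = 5564/161059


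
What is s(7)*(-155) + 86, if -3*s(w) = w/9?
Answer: 3407/27 ≈ 126.19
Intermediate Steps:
s(w) = -w/27 (s(w) = -w/(3*9) = -w/27)
s(7)*(-155) + 86 = -1/27*7*(-155) + 86 = -7/27*(-155) + 86 = 1085/27 + 86 = 3407/27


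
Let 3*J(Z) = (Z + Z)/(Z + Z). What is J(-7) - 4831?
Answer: -14492/3 ≈ -4830.7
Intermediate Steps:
J(Z) = 1/3 (J(Z) = ((Z + Z)/(Z + Z))/3 = ((2*Z)/((2*Z)))/3 = ((2*Z)*(1/(2*Z)))/3 = (1/3)*1 = 1/3)
J(-7) - 4831 = 1/3 - 4831 = -14492/3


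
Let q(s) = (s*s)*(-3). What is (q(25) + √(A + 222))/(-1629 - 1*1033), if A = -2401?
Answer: 1875/2662 - I*√2179/2662 ≈ 0.70436 - 0.017536*I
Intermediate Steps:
q(s) = -3*s² (q(s) = s²*(-3) = -3*s²)
(q(25) + √(A + 222))/(-1629 - 1*1033) = (-3*25² + √(-2401 + 222))/(-1629 - 1*1033) = (-3*625 + √(-2179))/(-1629 - 1033) = (-1875 + I*√2179)/(-2662) = (-1875 + I*√2179)*(-1/2662) = 1875/2662 - I*√2179/2662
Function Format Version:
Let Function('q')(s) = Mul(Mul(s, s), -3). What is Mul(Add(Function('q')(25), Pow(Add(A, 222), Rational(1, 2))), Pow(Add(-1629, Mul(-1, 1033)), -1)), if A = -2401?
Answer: Add(Rational(1875, 2662), Mul(Rational(-1, 2662), I, Pow(2179, Rational(1, 2)))) ≈ Add(0.70436, Mul(-0.017536, I))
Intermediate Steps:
Function('q')(s) = Mul(-3, Pow(s, 2)) (Function('q')(s) = Mul(Pow(s, 2), -3) = Mul(-3, Pow(s, 2)))
Mul(Add(Function('q')(25), Pow(Add(A, 222), Rational(1, 2))), Pow(Add(-1629, Mul(-1, 1033)), -1)) = Mul(Add(Mul(-3, Pow(25, 2)), Pow(Add(-2401, 222), Rational(1, 2))), Pow(Add(-1629, Mul(-1, 1033)), -1)) = Mul(Add(Mul(-3, 625), Pow(-2179, Rational(1, 2))), Pow(Add(-1629, -1033), -1)) = Mul(Add(-1875, Mul(I, Pow(2179, Rational(1, 2)))), Pow(-2662, -1)) = Mul(Add(-1875, Mul(I, Pow(2179, Rational(1, 2)))), Rational(-1, 2662)) = Add(Rational(1875, 2662), Mul(Rational(-1, 2662), I, Pow(2179, Rational(1, 2))))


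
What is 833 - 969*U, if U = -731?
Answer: 709172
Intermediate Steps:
833 - 969*U = 833 - 969*(-731) = 833 + 708339 = 709172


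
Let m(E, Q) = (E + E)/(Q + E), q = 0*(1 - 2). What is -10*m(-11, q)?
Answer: -20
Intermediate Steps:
q = 0 (q = 0*(-1) = 0)
m(E, Q) = 2*E/(E + Q) (m(E, Q) = (2*E)/(E + Q) = 2*E/(E + Q))
-10*m(-11, q) = -20*(-11)/(-11 + 0) = -20*(-11)/(-11) = -20*(-11)*(-1)/11 = -10*2 = -20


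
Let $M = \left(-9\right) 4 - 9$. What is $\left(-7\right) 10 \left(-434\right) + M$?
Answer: $30335$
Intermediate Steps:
$M = -45$ ($M = -36 - 9 = -45$)
$\left(-7\right) 10 \left(-434\right) + M = \left(-7\right) 10 \left(-434\right) - 45 = \left(-70\right) \left(-434\right) - 45 = 30380 - 45 = 30335$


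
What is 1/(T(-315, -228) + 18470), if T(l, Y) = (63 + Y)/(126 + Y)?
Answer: 34/628035 ≈ 5.4137e-5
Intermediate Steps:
T(l, Y) = (63 + Y)/(126 + Y)
1/(T(-315, -228) + 18470) = 1/((63 - 228)/(126 - 228) + 18470) = 1/(-165/(-102) + 18470) = 1/(-1/102*(-165) + 18470) = 1/(55/34 + 18470) = 1/(628035/34) = 34/628035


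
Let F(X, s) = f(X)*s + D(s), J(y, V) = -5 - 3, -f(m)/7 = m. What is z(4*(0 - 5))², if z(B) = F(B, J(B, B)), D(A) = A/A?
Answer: 1252161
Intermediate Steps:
f(m) = -7*m
J(y, V) = -8
D(A) = 1
F(X, s) = 1 - 7*X*s (F(X, s) = (-7*X)*s + 1 = -7*X*s + 1 = 1 - 7*X*s)
z(B) = 1 + 56*B (z(B) = 1 - 7*B*(-8) = 1 + 56*B)
z(4*(0 - 5))² = (1 + 56*(4*(0 - 5)))² = (1 + 56*(4*(-5)))² = (1 + 56*(-20))² = (1 - 1120)² = (-1119)² = 1252161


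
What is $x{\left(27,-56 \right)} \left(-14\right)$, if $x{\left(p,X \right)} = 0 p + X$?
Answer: $784$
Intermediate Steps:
$x{\left(p,X \right)} = X$ ($x{\left(p,X \right)} = 0 + X = X$)
$x{\left(27,-56 \right)} \left(-14\right) = \left(-56\right) \left(-14\right) = 784$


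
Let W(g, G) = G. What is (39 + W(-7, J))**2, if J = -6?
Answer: 1089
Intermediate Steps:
(39 + W(-7, J))**2 = (39 - 6)**2 = 33**2 = 1089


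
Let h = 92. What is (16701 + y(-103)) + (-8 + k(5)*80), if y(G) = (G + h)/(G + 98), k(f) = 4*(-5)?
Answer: 75476/5 ≈ 15095.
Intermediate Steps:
k(f) = -20
y(G) = (92 + G)/(98 + G) (y(G) = (G + 92)/(G + 98) = (92 + G)/(98 + G))
(16701 + y(-103)) + (-8 + k(5)*80) = (16701 + (92 - 103)/(98 - 103)) + (-8 - 20*80) = (16701 - 11/(-5)) + (-8 - 1600) = (16701 - ⅕*(-11)) - 1608 = (16701 + 11/5) - 1608 = 83516/5 - 1608 = 75476/5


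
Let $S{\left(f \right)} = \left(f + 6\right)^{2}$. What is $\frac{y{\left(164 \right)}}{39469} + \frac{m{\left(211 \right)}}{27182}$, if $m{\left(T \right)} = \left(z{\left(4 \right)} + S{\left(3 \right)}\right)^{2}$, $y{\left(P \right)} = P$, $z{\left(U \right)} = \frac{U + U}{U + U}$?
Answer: $\frac{134923702}{536423179} \approx 0.25152$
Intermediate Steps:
$S{\left(f \right)} = \left(6 + f\right)^{2}$
$z{\left(U \right)} = 1$ ($z{\left(U \right)} = \frac{2 U}{2 U} = 2 U \frac{1}{2 U} = 1$)
$m{\left(T \right)} = 6724$ ($m{\left(T \right)} = \left(1 + \left(6 + 3\right)^{2}\right)^{2} = \left(1 + 9^{2}\right)^{2} = \left(1 + 81\right)^{2} = 82^{2} = 6724$)
$\frac{y{\left(164 \right)}}{39469} + \frac{m{\left(211 \right)}}{27182} = \frac{164}{39469} + \frac{6724}{27182} = 164 \cdot \frac{1}{39469} + 6724 \cdot \frac{1}{27182} = \frac{164}{39469} + \frac{3362}{13591} = \frac{134923702}{536423179}$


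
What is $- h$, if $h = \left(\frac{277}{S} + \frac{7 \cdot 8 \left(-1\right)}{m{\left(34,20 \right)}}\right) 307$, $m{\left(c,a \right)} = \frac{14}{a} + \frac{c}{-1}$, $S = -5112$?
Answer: $- \frac{94504117}{189144} \approx -499.64$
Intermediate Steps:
$m{\left(c,a \right)} = - c + \frac{14}{a}$ ($m{\left(c,a \right)} = \frac{14}{a} + c \left(-1\right) = \frac{14}{a} - c = - c + \frac{14}{a}$)
$h = \frac{94504117}{189144}$ ($h = \left(\frac{277}{-5112} + \frac{7 \cdot 8 \left(-1\right)}{\left(-1\right) 34 + \frac{14}{20}}\right) 307 = \left(277 \left(- \frac{1}{5112}\right) + \frac{56 \left(-1\right)}{-34 + 14 \cdot \frac{1}{20}}\right) 307 = \left(- \frac{277}{5112} - \frac{56}{-34 + \frac{7}{10}}\right) 307 = \left(- \frac{277}{5112} - \frac{56}{- \frac{333}{10}}\right) 307 = \left(- \frac{277}{5112} - - \frac{560}{333}\right) 307 = \left(- \frac{277}{5112} + \frac{560}{333}\right) 307 = \frac{307831}{189144} \cdot 307 = \frac{94504117}{189144} \approx 499.64$)
$- h = \left(-1\right) \frac{94504117}{189144} = - \frac{94504117}{189144}$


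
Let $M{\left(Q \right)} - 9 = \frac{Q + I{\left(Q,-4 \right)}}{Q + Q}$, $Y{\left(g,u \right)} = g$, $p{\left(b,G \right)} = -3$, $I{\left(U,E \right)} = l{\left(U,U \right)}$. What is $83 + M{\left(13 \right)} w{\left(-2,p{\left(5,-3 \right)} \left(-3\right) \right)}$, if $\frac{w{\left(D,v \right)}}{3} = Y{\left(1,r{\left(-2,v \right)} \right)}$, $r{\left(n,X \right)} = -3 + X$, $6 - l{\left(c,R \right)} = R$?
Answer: $\frac{1439}{13} \approx 110.69$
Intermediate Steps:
$l{\left(c,R \right)} = 6 - R$
$I{\left(U,E \right)} = 6 - U$
$M{\left(Q \right)} = 9 + \frac{3}{Q}$ ($M{\left(Q \right)} = 9 + \frac{Q - \left(-6 + Q\right)}{Q + Q} = 9 + \frac{6}{2 Q} = 9 + 6 \frac{1}{2 Q} = 9 + \frac{3}{Q}$)
$w{\left(D,v \right)} = 3$ ($w{\left(D,v \right)} = 3 \cdot 1 = 3$)
$83 + M{\left(13 \right)} w{\left(-2,p{\left(5,-3 \right)} \left(-3\right) \right)} = 83 + \left(9 + \frac{3}{13}\right) 3 = 83 + \frac{120}{13} \cdot 3 = 83 + \frac{360}{13} = \frac{1439}{13}$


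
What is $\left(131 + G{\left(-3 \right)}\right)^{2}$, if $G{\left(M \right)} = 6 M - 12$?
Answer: $10201$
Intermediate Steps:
$G{\left(M \right)} = -12 + 6 M$
$\left(131 + G{\left(-3 \right)}\right)^{2} = \left(131 + \left(-12 + 6 \left(-3\right)\right)\right)^{2} = \left(131 - 30\right)^{2} = 101^{2} = 10201$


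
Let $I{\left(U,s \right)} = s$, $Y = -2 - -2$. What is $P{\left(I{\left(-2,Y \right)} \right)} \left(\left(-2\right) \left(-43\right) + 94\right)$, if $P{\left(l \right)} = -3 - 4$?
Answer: $-1260$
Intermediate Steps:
$Y = 0$ ($Y = -2 + 2 = 0$)
$P{\left(l \right)} = -7$ ($P{\left(l \right)} = -3 - 4 = -7$)
$P{\left(I{\left(-2,Y \right)} \right)} \left(\left(-2\right) \left(-43\right) + 94\right) = - 7 \left(\left(-2\right) \left(-43\right) + 94\right) = - 7 \left(86 + 94\right) = \left(-7\right) 180 = -1260$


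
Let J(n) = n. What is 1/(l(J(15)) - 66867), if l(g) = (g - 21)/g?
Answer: -5/334337 ≈ -1.4955e-5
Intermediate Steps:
l(g) = (-21 + g)/g
1/(l(J(15)) - 66867) = 1/((-21 + 15)/15 - 66867) = 1/((1/15)*(-6) - 66867) = 1/(-2/5 - 66867) = 1/(-334337/5) = -5/334337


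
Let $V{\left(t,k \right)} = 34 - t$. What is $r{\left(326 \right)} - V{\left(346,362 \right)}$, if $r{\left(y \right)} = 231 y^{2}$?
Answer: $24550068$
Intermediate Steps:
$r{\left(326 \right)} - V{\left(346,362 \right)} = 231 \cdot 326^{2} - \left(34 - 346\right) = 231 \cdot 106276 - \left(34 - 346\right) = 24549756 - -312 = 24549756 + 312 = 24550068$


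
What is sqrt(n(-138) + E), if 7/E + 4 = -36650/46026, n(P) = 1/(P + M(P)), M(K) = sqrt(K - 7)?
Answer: sqrt(110377)*sqrt((22340935 - 161091*I*sqrt(145))/(-138 + I*sqrt(145)))/110377 ≈ 0.00025908 - 1.2111*I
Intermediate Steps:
M(K) = sqrt(-7 + K)
n(P) = 1/(P + sqrt(-7 + P))
E = -161091/110377 (E = 7/(-4 - 36650/46026) = 7/(-4 - 36650*1/46026) = 7/(-4 - 18325/23013) = 7/(-110377/23013) = 7*(-23013/110377) = -161091/110377 ≈ -1.4595)
sqrt(n(-138) + E) = sqrt(1/(-138 + sqrt(-7 - 138)) - 161091/110377) = sqrt(1/(-138 + sqrt(-145)) - 161091/110377) = sqrt(1/(-138 + I*sqrt(145)) - 161091/110377) = sqrt(-161091/110377 + 1/(-138 + I*sqrt(145)))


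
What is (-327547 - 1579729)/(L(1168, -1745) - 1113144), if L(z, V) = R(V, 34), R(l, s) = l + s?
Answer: 272468/159265 ≈ 1.7108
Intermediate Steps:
L(z, V) = 34 + V (L(z, V) = V + 34 = 34 + V)
(-327547 - 1579729)/(L(1168, -1745) - 1113144) = (-327547 - 1579729)/((34 - 1745) - 1113144) = -1907276/(-1711 - 1113144) = -1907276/(-1114855) = -1907276*(-1/1114855) = 272468/159265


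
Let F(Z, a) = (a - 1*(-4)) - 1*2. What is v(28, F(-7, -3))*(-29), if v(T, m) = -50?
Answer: 1450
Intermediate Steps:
F(Z, a) = 2 + a (F(Z, a) = (a + 4) - 2 = (4 + a) - 2 = 2 + a)
v(28, F(-7, -3))*(-29) = -50*(-29) = 1450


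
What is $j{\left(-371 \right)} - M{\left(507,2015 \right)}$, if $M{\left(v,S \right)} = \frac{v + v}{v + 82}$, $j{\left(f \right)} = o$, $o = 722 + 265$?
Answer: $\frac{580329}{589} \approx 985.28$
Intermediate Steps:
$o = 987$
$j{\left(f \right)} = 987$
$M{\left(v,S \right)} = \frac{2 v}{82 + v}$
$j{\left(-371 \right)} - M{\left(507,2015 \right)} = 987 - 2 \cdot 507 \frac{1}{82 + 507} = 987 - 2 \cdot 507 \cdot \frac{1}{589} = 987 - \frac{1014}{589} = \frac{580329}{589}$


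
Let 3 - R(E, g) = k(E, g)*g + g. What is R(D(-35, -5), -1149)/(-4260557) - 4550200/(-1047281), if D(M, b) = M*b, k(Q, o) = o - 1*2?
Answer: 20770208068907/4462000395517 ≈ 4.6549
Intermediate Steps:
k(Q, o) = -2 + o (k(Q, o) = o - 2 = -2 + o)
R(E, g) = 3 - g - g*(-2 + g) (R(E, g) = 3 - ((-2 + g)*g + g) = 3 - (g*(-2 + g) + g) = 3 - (g + g*(-2 + g)) = 3 + (-g - g*(-2 + g)) = 3 - g - g*(-2 + g))
R(D(-35, -5), -1149)/(-4260557) - 4550200/(-1047281) = (3 - 1149 - 1*(-1149)²)/(-4260557) - 4550200/(-1047281) = (3 - 1149 - 1*1320201)*(-1/4260557) - 4550200*(-1/1047281) = (3 - 1149 - 1320201)*(-1/4260557) + 4550200/1047281 = -1321347*(-1/4260557) + 4550200/1047281 = 1321347/4260557 + 4550200/1047281 = 20770208068907/4462000395517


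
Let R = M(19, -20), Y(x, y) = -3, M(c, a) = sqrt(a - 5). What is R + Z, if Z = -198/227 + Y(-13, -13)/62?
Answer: -12957/14074 + 5*I ≈ -0.92063 + 5.0*I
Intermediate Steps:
M(c, a) = sqrt(-5 + a)
Z = -12957/14074 (Z = -198/227 - 3/62 = -12957/14074 ≈ -0.92063)
R = 5*I (R = sqrt(-5 - 20) = sqrt(-25) = 5*I ≈ 5.0*I)
R + Z = 5*I - 12957/14074 = -12957/14074 + 5*I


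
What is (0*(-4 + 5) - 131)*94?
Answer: -12314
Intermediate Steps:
(0*(-4 + 5) - 131)*94 = (0*1 - 131)*94 = (0 - 131)*94 = -131*94 = -12314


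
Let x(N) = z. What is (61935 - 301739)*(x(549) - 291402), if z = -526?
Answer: 70005502112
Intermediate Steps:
x(N) = -526
(61935 - 301739)*(x(549) - 291402) = (61935 - 301739)*(-526 - 291402) = -239804*(-291928) = 70005502112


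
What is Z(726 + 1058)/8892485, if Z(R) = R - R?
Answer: 0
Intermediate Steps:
Z(R) = 0
Z(726 + 1058)/8892485 = 0/8892485 = 0*(1/8892485) = 0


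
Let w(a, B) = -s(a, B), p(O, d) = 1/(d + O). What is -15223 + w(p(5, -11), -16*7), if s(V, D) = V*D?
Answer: -45725/3 ≈ -15242.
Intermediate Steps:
p(O, d) = 1/(O + d)
s(V, D) = D*V
w(a, B) = -B*a
-15223 + w(p(5, -11), -16*7) = -15223 - (-16*7)/(5 - 11) = -15223 - 1*(-112)/(-6) = -15223 - 1*(-112)*(-⅙) = -15223 - 56/3 = -45725/3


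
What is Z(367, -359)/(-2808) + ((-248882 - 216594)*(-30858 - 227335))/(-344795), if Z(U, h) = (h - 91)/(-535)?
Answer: -182371700896421/523210740 ≈ -3.4856e+5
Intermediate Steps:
Z(U, h) = 91/535 - h/535 (Z(U, h) = (-91 + h)*(-1/535) = 91/535 - h/535)
Z(367, -359)/(-2808) + ((-248882 - 216594)*(-30858 - 227335))/(-344795) = (91/535 - 1/535*(-359))/(-2808) + ((-248882 - 216594)*(-30858 - 227335))/(-344795) = (91/535 + 359/535)*(-1/2808) - 465476*(-258193)*(-1/344795) = (90/107)*(-1/2808) + 120182644868*(-1/344795) = -5/16692 - 10925694988/31345 = -182371700896421/523210740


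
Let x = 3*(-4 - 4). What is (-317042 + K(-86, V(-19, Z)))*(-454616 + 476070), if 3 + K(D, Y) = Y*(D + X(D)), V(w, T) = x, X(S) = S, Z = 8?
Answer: -6713321318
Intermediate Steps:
x = -24 (x = 3*(-8) = -24)
V(w, T) = -24
K(D, Y) = -3 + 2*D*Y (K(D, Y) = -3 + Y*(D + D) = -3 + Y*(2*D) = -3 + 2*D*Y)
(-317042 + K(-86, V(-19, Z)))*(-454616 + 476070) = (-317042 + (-3 + 2*(-86)*(-24)))*(-454616 + 476070) = (-317042 + (-3 + 4128))*21454 = (-317042 + 4125)*21454 = -312917*21454 = -6713321318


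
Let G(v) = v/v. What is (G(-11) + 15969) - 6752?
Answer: 9218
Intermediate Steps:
G(v) = 1
(G(-11) + 15969) - 6752 = (1 + 15969) - 6752 = 15970 - 6752 = 9218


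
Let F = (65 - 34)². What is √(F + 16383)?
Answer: 8*√271 ≈ 131.70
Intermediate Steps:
F = 961 (F = 31² = 961)
√(F + 16383) = √(961 + 16383) = √17344 = 8*√271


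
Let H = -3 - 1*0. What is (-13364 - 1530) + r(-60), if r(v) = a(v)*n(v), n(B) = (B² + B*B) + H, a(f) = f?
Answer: -446714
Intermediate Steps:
H = -3 (H = -3 + 0 = -3)
n(B) = -3 + 2*B² (n(B) = (B² + B*B) - 3 = (B² + B²) - 3 = 2*B² - 3 = -3 + 2*B²)
r(v) = v*(-3 + 2*v²)
(-13364 - 1530) + r(-60) = (-13364 - 1530) - 60*(-3 + 2*(-60)²) = -14894 - 60*(-3 + 2*3600) = -14894 - 60*(-3 + 7200) = -14894 - 60*7197 = -14894 - 431820 = -446714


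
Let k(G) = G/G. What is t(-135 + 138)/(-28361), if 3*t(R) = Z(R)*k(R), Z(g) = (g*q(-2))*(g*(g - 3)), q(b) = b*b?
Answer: 0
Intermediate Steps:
k(G) = 1
q(b) = b**2
Z(g) = 4*g**2*(-3 + g) (Z(g) = (g*(-2)**2)*(g*(g - 3)) = (g*4)*(g*(-3 + g)) = (4*g)*(g*(-3 + g)) = 4*g**2*(-3 + g))
t(R) = 4*R**2*(-3 + R)/3 (t(R) = ((4*R**2*(-3 + R))*1)/3 = (4*R**2*(-3 + R))/3 = 4*R**2*(-3 + R)/3)
t(-135 + 138)/(-28361) = (4*(-135 + 138)**2*(-3 + (-135 + 138))/3)/(-28361) = ((4/3)*3**2*(-3 + 3))*(-1/28361) = ((4/3)*9*0)*(-1/28361) = 0*(-1/28361) = 0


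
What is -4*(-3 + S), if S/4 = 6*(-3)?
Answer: 300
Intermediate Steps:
S = -72 (S = 4*(6*(-3)) = 4*(-18) = -72)
-4*(-3 + S) = -4*(-3 - 72) = -4*(-75) = 300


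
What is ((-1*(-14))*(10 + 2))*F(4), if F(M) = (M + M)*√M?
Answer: 2688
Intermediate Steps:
F(M) = 2*M^(3/2) (F(M) = (2*M)*√M = 2*M^(3/2))
((-1*(-14))*(10 + 2))*F(4) = ((-1*(-14))*(10 + 2))*(2*4^(3/2)) = (14*12)*(2*8) = 168*16 = 2688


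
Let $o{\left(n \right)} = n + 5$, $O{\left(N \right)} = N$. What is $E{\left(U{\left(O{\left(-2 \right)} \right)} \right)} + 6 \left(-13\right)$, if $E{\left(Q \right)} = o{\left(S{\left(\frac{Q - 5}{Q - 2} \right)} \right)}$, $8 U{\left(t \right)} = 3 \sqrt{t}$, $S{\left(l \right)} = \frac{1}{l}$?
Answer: $- \frac{58728}{809} - \frac{36 i \sqrt{2}}{809} \approx -72.593 - 0.062932 i$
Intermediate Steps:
$U{\left(t \right)} = \frac{3 \sqrt{t}}{8}$
$o{\left(n \right)} = 5 + n$
$E{\left(Q \right)} = 5 + \frac{-2 + Q}{-5 + Q}$ ($E{\left(Q \right)} = 5 + \frac{1}{\left(Q - 5\right) \frac{1}{Q - 2}} = 5 + \frac{1}{\left(-5 + Q\right) \frac{1}{-2 + Q}} = 5 + \frac{1}{\frac{1}{-2 + Q} \left(-5 + Q\right)} = 5 + \frac{-2 + Q}{-5 + Q}$)
$E{\left(U{\left(O{\left(-2 \right)} \right)} \right)} + 6 \left(-13\right) = \frac{3 \left(-9 + 2 \frac{3 \sqrt{-2}}{8}\right)}{-5 + \frac{3 \sqrt{-2}}{8}} + 6 \left(-13\right) = \frac{3 \left(-9 + 2 \frac{3 i \sqrt{2}}{8}\right)}{-5 + \frac{3 i \sqrt{2}}{8}} - 78 = \frac{3 \left(-9 + \frac{3 i \sqrt{2}}{4}\right)}{-5 + \frac{3 i \sqrt{2}}{8}} - 78 = -78 + \frac{3 \left(-9 + \frac{3 i \sqrt{2}}{4}\right)}{-5 + \frac{3 i \sqrt{2}}{8}}$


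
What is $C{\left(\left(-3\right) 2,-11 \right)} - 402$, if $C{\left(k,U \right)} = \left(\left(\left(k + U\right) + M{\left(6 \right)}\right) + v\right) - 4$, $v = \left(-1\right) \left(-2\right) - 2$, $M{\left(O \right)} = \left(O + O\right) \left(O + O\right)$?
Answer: $-279$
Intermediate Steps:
$M{\left(O \right)} = 4 O^{2}$ ($M{\left(O \right)} = 2 O 2 O = 4 O^{2}$)
$v = 0$ ($v = 2 - 2 = 0$)
$C{\left(k,U \right)} = 140 + U + k$ ($C{\left(k,U \right)} = \left(\left(\left(k + U\right) + 4 \cdot 6^{2}\right) + 0\right) - 4 = \left(\left(\left(U + k\right) + 4 \cdot 36\right) + 0\right) - 4 = \left(\left(\left(U + k\right) + 144\right) + 0\right) - 4 = \left(\left(144 + U + k\right) + 0\right) - 4 = \left(144 + U + k\right) - 4 = 140 + U + k$)
$C{\left(\left(-3\right) 2,-11 \right)} - 402 = \left(140 - 11 - 6\right) - 402 = 123 - 402 = -279$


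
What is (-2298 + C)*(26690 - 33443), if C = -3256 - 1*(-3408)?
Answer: 14491938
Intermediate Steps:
C = 152 (C = -3256 + 3408 = 152)
(-2298 + C)*(26690 - 33443) = (-2298 + 152)*(26690 - 33443) = -2146*(-6753) = 14491938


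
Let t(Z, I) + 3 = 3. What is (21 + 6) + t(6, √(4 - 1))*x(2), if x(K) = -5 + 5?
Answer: 27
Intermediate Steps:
t(Z, I) = 0 (t(Z, I) = -3 + 3 = 0)
x(K) = 0
(21 + 6) + t(6, √(4 - 1))*x(2) = (21 + 6) + 0*0 = 27 + 0 = 27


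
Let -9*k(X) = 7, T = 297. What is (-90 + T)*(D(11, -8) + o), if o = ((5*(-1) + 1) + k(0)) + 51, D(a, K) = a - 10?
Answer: 9775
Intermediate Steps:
D(a, K) = -10 + a
k(X) = -7/9 (k(X) = -⅑*7 = -7/9)
o = 416/9 (o = ((5*(-1) + 1) - 7/9) + 51 = ((-5 + 1) - 7/9) + 51 = (-4 - 7/9) + 51 = -43/9 + 51 = 416/9 ≈ 46.222)
(-90 + T)*(D(11, -8) + o) = (-90 + 297)*((-10 + 11) + 416/9) = 207*(1 + 416/9) = 207*(425/9) = 9775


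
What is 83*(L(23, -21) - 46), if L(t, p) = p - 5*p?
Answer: 3154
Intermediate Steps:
L(t, p) = -4*p
83*(L(23, -21) - 46) = 83*(-4*(-21) - 46) = 83*(84 - 46) = 83*38 = 3154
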